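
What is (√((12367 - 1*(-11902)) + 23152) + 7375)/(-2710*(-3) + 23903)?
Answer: 7375/32033 + 3*√5269/32033 ≈ 0.23703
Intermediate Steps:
(√((12367 - 1*(-11902)) + 23152) + 7375)/(-2710*(-3) + 23903) = (√((12367 + 11902) + 23152) + 7375)/(8130 + 23903) = (√(24269 + 23152) + 7375)/32033 = (√47421 + 7375)*(1/32033) = (3*√5269 + 7375)*(1/32033) = (7375 + 3*√5269)*(1/32033) = 7375/32033 + 3*√5269/32033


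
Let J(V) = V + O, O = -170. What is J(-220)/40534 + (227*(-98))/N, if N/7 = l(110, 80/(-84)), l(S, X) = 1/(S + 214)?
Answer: -1605258663/1559 ≈ -1.0297e+6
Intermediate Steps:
J(V) = -170 + V (J(V) = V - 170 = -170 + V)
l(S, X) = 1/(214 + S)
N = 7/324 (N = 7/(214 + 110) = 7/324 ≈ 0.021605)
J(-220)/40534 + (227*(-98))/N = (-170 - 220)/40534 + (227*(-98))/(7/324) = -390*1/40534 - 22246*324/7 = -15/1559 - 1029672 = -1605258663/1559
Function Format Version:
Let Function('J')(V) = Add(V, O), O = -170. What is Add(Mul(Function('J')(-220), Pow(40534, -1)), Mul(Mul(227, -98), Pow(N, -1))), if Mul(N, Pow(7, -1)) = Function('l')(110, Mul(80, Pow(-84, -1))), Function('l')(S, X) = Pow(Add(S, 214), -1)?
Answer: Rational(-1605258663, 1559) ≈ -1.0297e+6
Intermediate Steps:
Function('J')(V) = Add(-170, V) (Function('J')(V) = Add(V, -170) = Add(-170, V))
Function('l')(S, X) = Pow(Add(214, S), -1)
N = Rational(7, 324) (N = Mul(7, Pow(Add(214, 110), -1)) = Mul(7, Pow(324, -1)) = Mul(7, Rational(1, 324)) = Rational(7, 324) ≈ 0.021605)
Add(Mul(Function('J')(-220), Pow(40534, -1)), Mul(Mul(227, -98), Pow(N, -1))) = Add(Mul(Add(-170, -220), Pow(40534, -1)), Mul(Mul(227, -98), Pow(Rational(7, 324), -1))) = Add(Mul(-390, Rational(1, 40534)), Mul(-22246, Rational(324, 7))) = Add(Rational(-15, 1559), -1029672) = Rational(-1605258663, 1559)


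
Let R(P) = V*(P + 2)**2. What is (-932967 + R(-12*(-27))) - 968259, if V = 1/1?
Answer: -1794950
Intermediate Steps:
V = 1
R(P) = (2 + P)**2 (R(P) = 1*(P + 2)**2 = 1*(2 + P)**2 = (2 + P)**2)
(-932967 + R(-12*(-27))) - 968259 = (-932967 + (2 - 12*(-27))**2) - 968259 = (-932967 + (2 + 324)**2) - 968259 = (-932967 + 326**2) - 968259 = (-932967 + 106276) - 968259 = -826691 - 968259 = -1794950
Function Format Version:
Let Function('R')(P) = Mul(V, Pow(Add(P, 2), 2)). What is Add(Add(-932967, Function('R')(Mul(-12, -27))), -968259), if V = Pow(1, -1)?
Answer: -1794950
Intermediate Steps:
V = 1
Function('R')(P) = Pow(Add(2, P), 2) (Function('R')(P) = Mul(1, Pow(Add(P, 2), 2)) = Mul(1, Pow(Add(2, P), 2)) = Pow(Add(2, P), 2))
Add(Add(-932967, Function('R')(Mul(-12, -27))), -968259) = Add(Add(-932967, Pow(Add(2, Mul(-12, -27)), 2)), -968259) = Add(Add(-932967, Pow(Add(2, 324), 2)), -968259) = Add(Add(-932967, Pow(326, 2)), -968259) = Add(Add(-932967, 106276), -968259) = Add(-826691, -968259) = -1794950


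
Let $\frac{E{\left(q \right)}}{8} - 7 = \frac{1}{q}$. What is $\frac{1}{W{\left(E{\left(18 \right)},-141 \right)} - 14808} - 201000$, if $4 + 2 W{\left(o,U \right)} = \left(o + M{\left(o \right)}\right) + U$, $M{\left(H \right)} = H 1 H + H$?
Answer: $- \frac{430830033162}{2143433} \approx -2.01 \cdot 10^{5}$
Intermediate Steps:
$E{\left(q \right)} = 56 + \frac{8}{q}$
$M{\left(H \right)} = H + H^{2}$ ($M{\left(H \right)} = H H + H = H^{2} + H = H + H^{2}$)
$W{\left(o,U \right)} = -2 + \frac{U}{2} + \frac{o}{2} + \frac{o \left(1 + o\right)}{2}$ ($W{\left(o,U \right)} = -2 + \frac{\left(o + o \left(1 + o\right)\right) + U}{2} = -2 + \frac{U + o + o \left(1 + o\right)}{2} = -2 + \left(\frac{U}{2} + \frac{o}{2} + \frac{o \left(1 + o\right)}{2}\right) = -2 + \frac{U}{2} + \frac{o}{2} + \frac{o \left(1 + o\right)}{2}$)
$\frac{1}{W{\left(E{\left(18 \right)},-141 \right)} - 14808} - 201000 = \frac{1}{\left(-2 + \left(56 + \frac{8}{18}\right) + \frac{1}{2} \left(-141\right) + \frac{\left(56 + \frac{8}{18}\right)^{2}}{2}\right) - 14808} - 201000 = \frac{1}{\left(-2 + \left(56 + 8 \cdot \frac{1}{18}\right) - \frac{141}{2} + \frac{\left(56 + 8 \cdot \frac{1}{18}\right)^{2}}{2}\right) - 14808} - 201000 = \frac{1}{\left(-2 + \left(56 + \frac{4}{9}\right) - \frac{141}{2} + \frac{\left(56 + \frac{4}{9}\right)^{2}}{2}\right) - 14808} - 201000 = \frac{1}{\left(-2 + \frac{508}{9} - \frac{141}{2} + \frac{\left(\frac{508}{9}\right)^{2}}{2}\right) - 14808} - 201000 = \frac{1}{\left(-2 + \frac{508}{9} - \frac{141}{2} + \frac{1}{2} \cdot \frac{258064}{81}\right) - 14808} - 201000 = \frac{1}{\left(-2 + \frac{508}{9} - \frac{141}{2} + \frac{129032}{81}\right) - 14808} - 201000 = \frac{1}{\frac{255463}{162} - 14808} - 201000 = \frac{1}{- \frac{2143433}{162}} - 201000 = - \frac{162}{2143433} - 201000 = - \frac{430830033162}{2143433}$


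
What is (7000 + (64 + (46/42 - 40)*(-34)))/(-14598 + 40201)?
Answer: 176122/537663 ≈ 0.32757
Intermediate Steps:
(7000 + (64 + (46/42 - 40)*(-34)))/(-14598 + 40201) = (7000 + (64 + (46*(1/42) - 40)*(-34)))/25603 = (7000 + (64 + (23/21 - 40)*(-34)))*(1/25603) = (7000 + (64 - 817/21*(-34)))*(1/25603) = (7000 + (64 + 27778/21))*(1/25603) = (7000 + 29122/21)*(1/25603) = (176122/21)*(1/25603) = 176122/537663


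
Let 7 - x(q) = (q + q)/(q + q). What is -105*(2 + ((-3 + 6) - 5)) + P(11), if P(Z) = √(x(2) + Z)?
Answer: √17 ≈ 4.1231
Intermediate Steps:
x(q) = 6 (x(q) = 7 - (q + q)/(q + q) = 7 - 2*q/(2*q) = 7 - 2*q*1/(2*q) = 7 - 1*1 = 7 - 1 = 6)
P(Z) = √(6 + Z)
-105*(2 + ((-3 + 6) - 5)) + P(11) = -105*(2 + ((-3 + 6) - 5)) + √(6 + 11) = -105*(2 + (3 - 5)) + √17 = -105*(2 - 2) + √17 = -105*0 + √17 = -35*0 + √17 = 0 + √17 = √17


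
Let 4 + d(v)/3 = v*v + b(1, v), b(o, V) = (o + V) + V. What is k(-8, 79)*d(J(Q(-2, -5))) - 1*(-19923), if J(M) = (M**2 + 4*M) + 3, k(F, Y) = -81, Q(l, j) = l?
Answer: 20895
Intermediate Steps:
b(o, V) = o + 2*V (b(o, V) = (V + o) + V = o + 2*V)
J(M) = 3 + M**2 + 4*M
d(v) = -9 + 3*v**2 + 6*v (d(v) = -12 + 3*(v*v + (1 + 2*v)) = -12 + 3*(v**2 + (1 + 2*v)) = -12 + 3*(1 + v**2 + 2*v) = -12 + (3 + 3*v**2 + 6*v) = -9 + 3*v**2 + 6*v)
k(-8, 79)*d(J(Q(-2, -5))) - 1*(-19923) = -81*(-9 + 3*(3 + (-2)**2 + 4*(-2))**2 + 6*(3 + (-2)**2 + 4*(-2))) - 1*(-19923) = -81*(-9 + 3*(3 + 4 - 8)**2 + 6*(3 + 4 - 8)) + 19923 = -81*(-9 + 3*(-1)**2 + 6*(-1)) + 19923 = -81*(-9 + 3*1 - 6) + 19923 = -81*(-9 + 3 - 6) + 19923 = -81*(-12) + 19923 = 972 + 19923 = 20895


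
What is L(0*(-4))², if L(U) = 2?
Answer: 4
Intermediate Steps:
L(0*(-4))² = 2² = 4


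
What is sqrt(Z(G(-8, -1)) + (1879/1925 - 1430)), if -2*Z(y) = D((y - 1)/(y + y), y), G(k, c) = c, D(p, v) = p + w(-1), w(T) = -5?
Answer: I*sqrt(211520617)/385 ≈ 37.776*I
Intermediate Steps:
D(p, v) = -5 + p (D(p, v) = p - 5 = -5 + p)
Z(y) = 5/2 - (-1 + y)/(4*y) (Z(y) = -(-5 + (y - 1)/(y + y))/2 = -(-5 + (-1 + y)/((2*y)))/2 = -(-5 + (-1 + y)*(1/(2*y)))/2 = -(-5 + (-1 + y)/(2*y))/2 = 5/2 - (-1 + y)/(4*y))
sqrt(Z(G(-8, -1)) + (1879/1925 - 1430)) = sqrt((1/4)*(1 + 9*(-1))/(-1) + (1879/1925 - 1430)) = sqrt((1/4)*(-1)*(1 - 9) + (1879*(1/1925) - 1430)) = sqrt((1/4)*(-1)*(-8) + (1879/1925 - 1430)) = sqrt(2 - 2750871/1925) = sqrt(-2747021/1925) = I*sqrt(211520617)/385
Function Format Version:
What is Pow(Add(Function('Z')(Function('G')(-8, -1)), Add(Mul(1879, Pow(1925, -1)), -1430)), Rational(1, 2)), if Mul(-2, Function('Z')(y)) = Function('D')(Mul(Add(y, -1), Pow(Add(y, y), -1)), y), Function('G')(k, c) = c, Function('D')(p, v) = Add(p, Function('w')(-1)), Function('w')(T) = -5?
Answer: Mul(Rational(1, 385), I, Pow(211520617, Rational(1, 2))) ≈ Mul(37.776, I)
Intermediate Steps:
Function('D')(p, v) = Add(-5, p) (Function('D')(p, v) = Add(p, -5) = Add(-5, p))
Function('Z')(y) = Add(Rational(5, 2), Mul(Rational(-1, 4), Pow(y, -1), Add(-1, y))) (Function('Z')(y) = Mul(Rational(-1, 2), Add(-5, Mul(Add(y, -1), Pow(Add(y, y), -1)))) = Mul(Rational(-1, 2), Add(-5, Mul(Add(-1, y), Pow(Mul(2, y), -1)))) = Mul(Rational(-1, 2), Add(-5, Mul(Add(-1, y), Mul(Rational(1, 2), Pow(y, -1))))) = Mul(Rational(-1, 2), Add(-5, Mul(Rational(1, 2), Pow(y, -1), Add(-1, y)))) = Add(Rational(5, 2), Mul(Rational(-1, 4), Pow(y, -1), Add(-1, y))))
Pow(Add(Function('Z')(Function('G')(-8, -1)), Add(Mul(1879, Pow(1925, -1)), -1430)), Rational(1, 2)) = Pow(Add(Mul(Rational(1, 4), Pow(-1, -1), Add(1, Mul(9, -1))), Add(Mul(1879, Pow(1925, -1)), -1430)), Rational(1, 2)) = Pow(Add(Mul(Rational(1, 4), -1, Add(1, -9)), Add(Mul(1879, Rational(1, 1925)), -1430)), Rational(1, 2)) = Pow(Add(Mul(Rational(1, 4), -1, -8), Add(Rational(1879, 1925), -1430)), Rational(1, 2)) = Pow(Add(2, Rational(-2750871, 1925)), Rational(1, 2)) = Pow(Rational(-2747021, 1925), Rational(1, 2)) = Mul(Rational(1, 385), I, Pow(211520617, Rational(1, 2)))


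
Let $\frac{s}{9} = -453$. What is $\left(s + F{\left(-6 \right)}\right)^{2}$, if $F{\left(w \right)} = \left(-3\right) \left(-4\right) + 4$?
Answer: $16491721$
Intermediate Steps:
$s = -4077$ ($s = 9 \left(-453\right) = -4077$)
$F{\left(w \right)} = 16$ ($F{\left(w \right)} = 12 + 4 = 16$)
$\left(s + F{\left(-6 \right)}\right)^{2} = \left(-4077 + 16\right)^{2} = \left(-4061\right)^{2} = 16491721$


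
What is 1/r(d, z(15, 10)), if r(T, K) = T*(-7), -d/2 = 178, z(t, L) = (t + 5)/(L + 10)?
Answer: 1/2492 ≈ 0.00040128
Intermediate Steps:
z(t, L) = (5 + t)/(10 + L)
d = -356 (d = -2*178 = -356)
r(T, K) = -7*T
1/r(d, z(15, 10)) = 1/(-7*(-356)) = 1/2492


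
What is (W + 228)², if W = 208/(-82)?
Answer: 85451536/1681 ≈ 50834.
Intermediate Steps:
W = -104/41 (W = 208*(-1/82) = -104/41 ≈ -2.5366)
(W + 228)² = (-104/41 + 228)² = (9244/41)² = 85451536/1681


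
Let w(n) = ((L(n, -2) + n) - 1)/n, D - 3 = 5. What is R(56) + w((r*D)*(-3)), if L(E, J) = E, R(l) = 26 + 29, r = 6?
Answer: 8209/144 ≈ 57.007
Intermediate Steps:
R(l) = 55
D = 8 (D = 3 + 5 = 8)
w(n) = (-1 + 2*n)/n (w(n) = ((n + n) - 1)/n = (2*n - 1)/n = (-1 + 2*n)/n)
R(56) + w((r*D)*(-3)) = 55 + (2 - 1/((6*8)*(-3))) = 55 + (2 - 1/(48*(-3))) = 55 + (2 - 1/(-144)) = 55 + (2 - 1*(-1/144)) = 55 + (2 + 1/144) = 55 + 289/144 = 8209/144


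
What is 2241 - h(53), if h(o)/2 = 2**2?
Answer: 2233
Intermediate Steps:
h(o) = 8 (h(o) = 2*2**2 = 2*4 = 8)
2241 - h(53) = 2241 - 1*8 = 2241 - 8 = 2233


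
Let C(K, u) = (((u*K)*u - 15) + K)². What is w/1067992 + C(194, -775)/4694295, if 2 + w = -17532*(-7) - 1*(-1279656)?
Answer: 7250193678569813102591/2506734752820 ≈ 2.8923e+9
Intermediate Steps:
C(K, u) = (-15 + K + K*u²)² (C(K, u) = (((K*u)*u - 15) + K)² = ((K*u² - 15) + K)² = ((-15 + K*u²) + K)² = (-15 + K + K*u²)²)
w = 1402378 (w = -2 + (-17532*(-7) - 1*(-1279656)) = -2 + (122724 + 1279656) = -2 + 1402380 = 1402378)
w/1067992 + C(194, -775)/4694295 = 1402378/1067992 + (-15 + 194 + 194*(-775)²)²/4694295 = 1402378*(1/1067992) + (-15 + 194 + 194*600625)²*(1/4694295) = 701189/533996 + (-15 + 194 + 116521250)²*(1/4694295) = 701189/533996 + 116521429²*(1/4694295) = 701189/533996 + 13577243416202041*(1/4694295) = 701189/533996 + 13577243416202041/4694295 = 7250193678569813102591/2506734752820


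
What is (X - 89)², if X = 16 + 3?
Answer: 4900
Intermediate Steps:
X = 19
(X - 89)² = (19 - 89)² = (-70)² = 4900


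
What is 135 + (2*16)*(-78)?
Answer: -2361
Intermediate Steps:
135 + (2*16)*(-78) = 135 + 32*(-78) = 135 - 2496 = -2361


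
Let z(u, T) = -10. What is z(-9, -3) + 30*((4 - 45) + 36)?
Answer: -160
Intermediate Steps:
z(-9, -3) + 30*((4 - 45) + 36) = -10 + 30*((4 - 45) + 36) = -10 + 30*(-41 + 36) = -10 + 30*(-5) = -10 - 150 = -160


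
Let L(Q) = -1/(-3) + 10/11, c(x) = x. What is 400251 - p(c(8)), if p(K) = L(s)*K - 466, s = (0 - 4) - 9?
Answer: 13223333/33 ≈ 4.0071e+5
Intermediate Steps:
s = -13 (s = -4 - 9 = -13)
L(Q) = 41/33 (L(Q) = -1*(-⅓) + 10*(1/11) = ⅓ + 10/11 = 41/33)
p(K) = -466 + 41*K/33 (p(K) = 41*K/33 - 466 = -466 + 41*K/33)
400251 - p(c(8)) = 400251 - (-466 + (41/33)*8) = 400251 - (-466 + 328/33) = 400251 - 1*(-15050/33) = 400251 + 15050/33 = 13223333/33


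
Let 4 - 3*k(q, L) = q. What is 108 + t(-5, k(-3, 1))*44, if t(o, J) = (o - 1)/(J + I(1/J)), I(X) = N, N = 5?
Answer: 72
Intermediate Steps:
k(q, L) = 4/3 - q/3
I(X) = 5
t(o, J) = (-1 + o)/(5 + J) (t(o, J) = (o - 1)/(J + 5) = (-1 + o)/(5 + J))
108 + t(-5, k(-3, 1))*44 = 108 + ((-1 - 5)/(5 + (4/3 - ⅓*(-3))))*44 = 108 + (-6/(5 + (4/3 + 1)))*44 = 108 + (-6/(5 + 7/3))*44 = 108 + (-6/(22/3))*44 = 108 + ((3/22)*(-6))*44 = 108 - 9/11*44 = 108 - 36 = 72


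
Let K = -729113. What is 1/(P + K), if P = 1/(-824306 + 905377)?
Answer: -81071/59109920022 ≈ -1.3715e-6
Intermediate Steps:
P = 1/81071 ≈ 1.2335e-5
1/(P + K) = 1/(1/81071 - 729113) = 1/(-59109920022/81071) = -81071/59109920022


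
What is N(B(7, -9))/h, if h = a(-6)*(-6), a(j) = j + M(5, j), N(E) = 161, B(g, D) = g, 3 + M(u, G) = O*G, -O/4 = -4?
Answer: 23/90 ≈ 0.25556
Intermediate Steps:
O = 16 (O = -4*(-4) = 16)
M(u, G) = -3 + 16*G
a(j) = -3 + 17*j (a(j) = j + (-3 + 16*j) = -3 + 17*j)
h = 630 (h = (-3 + 17*(-6))*(-6) = (-3 - 102)*(-6) = -105*(-6) = 630)
N(B(7, -9))/h = 161/630 = 161*(1/630) = 23/90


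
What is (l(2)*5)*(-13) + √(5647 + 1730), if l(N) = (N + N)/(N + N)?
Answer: -65 + √7377 ≈ 20.889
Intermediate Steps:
l(N) = 1 (l(N) = (2*N)/((2*N)) = (2*N)*(1/(2*N)) = 1)
(l(2)*5)*(-13) + √(5647 + 1730) = (1*5)*(-13) + √(5647 + 1730) = 5*(-13) + √7377 = -65 + √7377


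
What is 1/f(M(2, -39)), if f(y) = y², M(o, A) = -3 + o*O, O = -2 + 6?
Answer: 1/25 ≈ 0.040000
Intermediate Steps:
O = 4
M(o, A) = -3 + 4*o (M(o, A) = -3 + o*4 = -3 + 4*o)
1/f(M(2, -39)) = 1/((-3 + 4*2)²) = 1/((-3 + 8)²) = 1/(5²) = 1/25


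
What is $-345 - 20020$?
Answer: $-20365$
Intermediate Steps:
$-345 - 20020 = -20365$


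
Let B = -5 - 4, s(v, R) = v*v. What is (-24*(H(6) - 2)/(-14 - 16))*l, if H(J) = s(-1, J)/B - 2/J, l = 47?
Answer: -4136/45 ≈ -91.911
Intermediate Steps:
s(v, R) = v²
B = -9
H(J) = -⅑ - 2/J (H(J) = (-1)²/(-9) - 2/J = 1*(-⅑) - 2/J = -⅑ - 2/J)
(-24*(H(6) - 2)/(-14 - 16))*l = -24*((⅑)*(-18 - 1*6)/6 - 2)/(-14 - 16)*47 = -24*((⅑)*(⅙)*(-18 - 6) - 2)/(-30)*47 = -24*((⅑)*(⅙)*(-24) - 2)*(-1)/30*47 = -24*(-4/9 - 2)*(-1)/30*47 = -(-176)*(-1)/(3*30)*47 = -24*11/135*47 = -88/45*47 = -4136/45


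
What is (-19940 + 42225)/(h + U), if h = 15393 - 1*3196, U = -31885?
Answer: -22285/19688 ≈ -1.1319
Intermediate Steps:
h = 12197 (h = 15393 - 3196 = 12197)
(-19940 + 42225)/(h + U) = (-19940 + 42225)/(12197 - 31885) = 22285/(-19688) = 22285*(-1/19688) = -22285/19688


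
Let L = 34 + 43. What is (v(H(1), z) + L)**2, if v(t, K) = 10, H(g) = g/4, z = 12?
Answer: 7569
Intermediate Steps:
H(g) = g/4 (H(g) = g*(1/4) = g/4)
L = 77
(v(H(1), z) + L)**2 = (10 + 77)**2 = 87**2 = 7569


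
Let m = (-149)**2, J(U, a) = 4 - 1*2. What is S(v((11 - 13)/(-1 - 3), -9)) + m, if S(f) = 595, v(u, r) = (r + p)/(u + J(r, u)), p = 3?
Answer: 22796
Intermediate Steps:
J(U, a) = 2 (J(U, a) = 4 - 2 = 2)
v(u, r) = (3 + r)/(2 + u) (v(u, r) = (r + 3)/(u + 2) = (3 + r)/(2 + u))
m = 22201
S(v((11 - 13)/(-1 - 3), -9)) + m = 595 + 22201 = 22796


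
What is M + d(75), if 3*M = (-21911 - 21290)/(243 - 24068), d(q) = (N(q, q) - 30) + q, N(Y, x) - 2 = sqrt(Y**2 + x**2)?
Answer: 3402526/71475 + 75*sqrt(2) ≈ 153.67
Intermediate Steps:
N(Y, x) = 2 + sqrt(Y**2 + x**2)
d(q) = -28 + q + sqrt(2)*sqrt(q**2) (d(q) = ((2 + sqrt(q**2 + q**2)) - 30) + q = ((2 + sqrt(2*q**2)) - 30) + q = ((2 + sqrt(2)*sqrt(q**2)) - 30) + q = (-28 + sqrt(2)*sqrt(q**2)) + q = -28 + q + sqrt(2)*sqrt(q**2))
M = 43201/71475 (M = ((-21911 - 21290)/(243 - 24068))/3 = (-43201/(-23825))/3 = (-43201*(-1/23825))/3 = (1/3)*(43201/23825) = 43201/71475 ≈ 0.60442)
M + d(75) = 43201/71475 + (-28 + 75 + sqrt(2)*sqrt(75**2)) = 43201/71475 + (-28 + 75 + sqrt(2)*sqrt(5625)) = 43201/71475 + (-28 + 75 + sqrt(2)*75) = 43201/71475 + (-28 + 75 + 75*sqrt(2)) = 43201/71475 + (47 + 75*sqrt(2)) = 3402526/71475 + 75*sqrt(2)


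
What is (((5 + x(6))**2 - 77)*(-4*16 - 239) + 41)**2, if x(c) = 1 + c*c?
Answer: 261243654400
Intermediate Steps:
x(c) = 1 + c**2
(((5 + x(6))**2 - 77)*(-4*16 - 239) + 41)**2 = (((5 + (1 + 6**2))**2 - 77)*(-4*16 - 239) + 41)**2 = (((5 + (1 + 36))**2 - 77)*(-64 - 239) + 41)**2 = (((5 + 37)**2 - 77)*(-303) + 41)**2 = ((42**2 - 77)*(-303) + 41)**2 = ((1764 - 77)*(-303) + 41)**2 = (1687*(-303) + 41)**2 = (-511161 + 41)**2 = (-511120)**2 = 261243654400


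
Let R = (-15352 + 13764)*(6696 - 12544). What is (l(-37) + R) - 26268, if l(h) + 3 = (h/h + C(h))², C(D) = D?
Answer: 9261649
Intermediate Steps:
R = 9286624 (R = -1588*(-5848) = 9286624)
l(h) = -3 + (1 + h)² (l(h) = -3 + (h/h + h)² = -3 + (1 + h)²)
(l(-37) + R) - 26268 = ((-3 + (1 - 37)²) + 9286624) - 26268 = ((-3 + (-36)²) + 9286624) - 26268 = ((-3 + 1296) + 9286624) - 26268 = (1293 + 9286624) - 26268 = 9287917 - 26268 = 9261649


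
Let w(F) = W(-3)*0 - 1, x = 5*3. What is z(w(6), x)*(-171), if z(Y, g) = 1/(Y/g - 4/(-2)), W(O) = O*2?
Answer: -2565/29 ≈ -88.448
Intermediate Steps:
W(O) = 2*O
x = 15
w(F) = -1 (w(F) = (2*(-3))*0 - 1 = -6*0 - 1 = 0 - 1 = -1)
z(Y, g) = 1/(2 + Y/g) (z(Y, g) = 1/(Y/g - 4*(-½)) = 1/(Y/g + 2) = 1/(2 + Y/g))
z(w(6), x)*(-171) = (15/(-1 + 2*15))*(-171) = (15/(-1 + 30))*(-171) = (15/29)*(-171) = -2565/29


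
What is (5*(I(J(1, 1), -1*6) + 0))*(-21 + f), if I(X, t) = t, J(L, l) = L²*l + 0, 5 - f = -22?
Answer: -180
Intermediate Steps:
f = 27 (f = 5 - 1*(-22) = 5 + 22 = 27)
J(L, l) = l*L² (J(L, l) = l*L² + 0 = l*L²)
(5*(I(J(1, 1), -1*6) + 0))*(-21 + f) = (5*(-1*6 + 0))*(-21 + 27) = (5*(-6 + 0))*6 = (5*(-6))*6 = -30*6 = -180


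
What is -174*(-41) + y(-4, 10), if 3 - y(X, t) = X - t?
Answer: 7151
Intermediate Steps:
y(X, t) = 3 + t - X (y(X, t) = 3 - (X - t) = 3 + (t - X) = 3 + t - X)
-174*(-41) + y(-4, 10) = -174*(-41) + (3 + 10 - 1*(-4)) = 7134 + (3 + 10 + 4) = 7134 + 17 = 7151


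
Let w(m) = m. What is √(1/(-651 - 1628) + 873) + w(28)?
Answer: 28 + √4534220914/2279 ≈ 57.547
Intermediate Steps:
√(1/(-651 - 1628) + 873) + w(28) = √(1/(-651 - 1628) + 873) + 28 = √(1/(-2279) + 873) + 28 = √(-1/2279 + 873) + 28 = √(1989566/2279) + 28 = √4534220914/2279 + 28 = 28 + √4534220914/2279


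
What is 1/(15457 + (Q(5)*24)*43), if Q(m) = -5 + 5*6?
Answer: 1/41257 ≈ 2.4238e-5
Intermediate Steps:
Q(m) = 25 (Q(m) = -5 + 30 = 25)
1/(15457 + (Q(5)*24)*43) = 1/(15457 + (25*24)*43) = 1/(15457 + 600*43) = 1/(15457 + 25800) = 1/41257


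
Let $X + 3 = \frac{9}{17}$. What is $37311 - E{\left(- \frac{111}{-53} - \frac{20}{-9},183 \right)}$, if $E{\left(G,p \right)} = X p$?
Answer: $\frac{641973}{17} \approx 37763.0$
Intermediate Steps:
$X = - \frac{42}{17}$ ($X = -3 + \frac{9}{17} = - \frac{42}{17} \approx -2.4706$)
$E{\left(G,p \right)} = - \frac{42 p}{17}$
$37311 - E{\left(- \frac{111}{-53} - \frac{20}{-9},183 \right)} = 37311 - \left(- \frac{42}{17}\right) 183 = 37311 - - \frac{7686}{17} = 37311 + \frac{7686}{17} = \frac{641973}{17}$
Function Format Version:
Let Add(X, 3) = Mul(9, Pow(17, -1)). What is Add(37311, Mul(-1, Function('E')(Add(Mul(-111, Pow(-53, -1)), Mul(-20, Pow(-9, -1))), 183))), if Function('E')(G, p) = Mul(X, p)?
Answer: Rational(641973, 17) ≈ 37763.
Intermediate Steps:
X = Rational(-42, 17) (X = Add(-3, Mul(9, Pow(17, -1))) = Add(-3, Mul(9, Rational(1, 17))) = Add(-3, Rational(9, 17)) = Rational(-42, 17) ≈ -2.4706)
Function('E')(G, p) = Mul(Rational(-42, 17), p)
Add(37311, Mul(-1, Function('E')(Add(Mul(-111, Pow(-53, -1)), Mul(-20, Pow(-9, -1))), 183))) = Add(37311, Mul(-1, Mul(Rational(-42, 17), 183))) = Add(37311, Mul(-1, Rational(-7686, 17))) = Add(37311, Rational(7686, 17)) = Rational(641973, 17)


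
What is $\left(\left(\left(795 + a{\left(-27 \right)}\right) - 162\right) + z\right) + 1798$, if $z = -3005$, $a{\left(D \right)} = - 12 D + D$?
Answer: $-277$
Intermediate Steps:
$a{\left(D \right)} = - 11 D$
$\left(\left(\left(795 + a{\left(-27 \right)}\right) - 162\right) + z\right) + 1798 = \left(\left(\left(795 - -297\right) - 162\right) - 3005\right) + 1798 = \left(\left(\left(795 + 297\right) - 162\right) - 3005\right) + 1798 = \left(\left(1092 - 162\right) - 3005\right) + 1798 = \left(930 - 3005\right) + 1798 = -2075 + 1798 = -277$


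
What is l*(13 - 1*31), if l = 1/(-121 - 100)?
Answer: 18/221 ≈ 0.081448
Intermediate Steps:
l = -1/221 (l = 1/(-221) = -1/221 ≈ -0.0045249)
l*(13 - 1*31) = -(13 - 1*31)/221 = -(13 - 31)/221 = -1/221*(-18) = 18/221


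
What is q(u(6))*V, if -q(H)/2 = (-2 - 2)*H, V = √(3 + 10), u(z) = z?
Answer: 48*√13 ≈ 173.07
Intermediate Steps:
V = √13 ≈ 3.6056
q(H) = 8*H (q(H) = -2*(-2 - 2)*H = -(-8)*H = 8*H)
q(u(6))*V = (8*6)*√13 = 48*√13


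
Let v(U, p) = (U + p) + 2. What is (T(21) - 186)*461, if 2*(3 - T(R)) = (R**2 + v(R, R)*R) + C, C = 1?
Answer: -399226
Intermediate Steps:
v(U, p) = 2 + U + p
T(R) = 5/2 - R**2/2 - R*(2 + 2*R)/2 (T(R) = 3 - ((R**2 + (2 + R + R)*R) + 1)/2 = 3 - ((R**2 + (2 + 2*R)*R) + 1)/2 = 3 - ((R**2 + R*(2 + 2*R)) + 1)/2 = 3 - (1 + R**2 + R*(2 + 2*R))/2 = 3 + (-1/2 - R**2/2 - R*(2 + 2*R)/2) = 5/2 - R**2/2 - R*(2 + 2*R)/2)
(T(21) - 186)*461 = ((5/2 - 1*21 - 3/2*21**2) - 186)*461 = ((5/2 - 21 - 3/2*441) - 186)*461 = ((5/2 - 21 - 1323/2) - 186)*461 = (-680 - 186)*461 = -866*461 = -399226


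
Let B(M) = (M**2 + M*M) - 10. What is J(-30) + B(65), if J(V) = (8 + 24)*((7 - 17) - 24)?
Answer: 7352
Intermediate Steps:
J(V) = -1088 (J(V) = 32*(-10 - 24) = 32*(-34) = -1088)
B(M) = -10 + 2*M**2 (B(M) = (M**2 + M**2) - 10 = 2*M**2 - 10 = -10 + 2*M**2)
J(-30) + B(65) = -1088 + (-10 + 2*65**2) = -1088 + (-10 + 2*4225) = -1088 + (-10 + 8450) = -1088 + 8440 = 7352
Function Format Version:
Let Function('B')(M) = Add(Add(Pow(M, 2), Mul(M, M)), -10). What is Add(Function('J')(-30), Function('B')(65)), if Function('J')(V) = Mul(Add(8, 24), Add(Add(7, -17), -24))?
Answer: 7352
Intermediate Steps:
Function('J')(V) = -1088 (Function('J')(V) = Mul(32, Add(-10, -24)) = Mul(32, -34) = -1088)
Function('B')(M) = Add(-10, Mul(2, Pow(M, 2))) (Function('B')(M) = Add(Add(Pow(M, 2), Pow(M, 2)), -10) = Add(Mul(2, Pow(M, 2)), -10) = Add(-10, Mul(2, Pow(M, 2))))
Add(Function('J')(-30), Function('B')(65)) = Add(-1088, Add(-10, Mul(2, Pow(65, 2)))) = Add(-1088, Add(-10, Mul(2, 4225))) = Add(-1088, Add(-10, 8450)) = Add(-1088, 8440) = 7352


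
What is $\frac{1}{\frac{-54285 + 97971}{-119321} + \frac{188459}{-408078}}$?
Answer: $- \frac{48692275038}{40314411847} \approx -1.2078$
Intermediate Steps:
$\frac{1}{\frac{-54285 + 97971}{-119321} + \frac{188459}{-408078}} = \frac{1}{43686 \left(- \frac{1}{119321}\right) + 188459 \left(- \frac{1}{408078}\right)} = \frac{1}{- \frac{43686}{119321} - \frac{188459}{408078}} = \frac{1}{- \frac{40314411847}{48692275038}} = - \frac{48692275038}{40314411847}$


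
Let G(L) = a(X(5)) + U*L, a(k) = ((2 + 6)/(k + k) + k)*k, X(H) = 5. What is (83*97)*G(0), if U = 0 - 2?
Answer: 233479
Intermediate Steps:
U = -2
a(k) = k*(k + 4/k) (a(k) = (8/((2*k)) + k)*k = (8*(1/(2*k)) + k)*k = (4/k + k)*k = (k + 4/k)*k = k*(k + 4/k))
G(L) = 29 - 2*L (G(L) = (4 + 5²) - 2*L = (4 + 25) - 2*L = 29 - 2*L)
(83*97)*G(0) = (83*97)*(29 - 2*0) = 8051*(29 + 0) = 8051*29 = 233479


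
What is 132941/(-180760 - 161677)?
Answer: -132941/342437 ≈ -0.38822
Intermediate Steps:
132941/(-180760 - 161677) = 132941/(-342437) = 132941*(-1/342437) = -132941/342437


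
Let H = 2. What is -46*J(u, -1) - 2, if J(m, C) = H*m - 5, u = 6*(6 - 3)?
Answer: -1428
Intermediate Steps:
u = 18 (u = 6*3 = 18)
J(m, C) = -5 + 2*m (J(m, C) = 2*m - 5 = -5 + 2*m)
-46*J(u, -1) - 2 = -46*(-5 + 2*18) - 2 = -46*(-5 + 36) - 2 = -46*31 - 2 = -1426 - 2 = -1428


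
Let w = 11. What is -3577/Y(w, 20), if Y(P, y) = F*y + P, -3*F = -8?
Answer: -10731/193 ≈ -55.601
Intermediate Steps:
F = 8/3 (F = -1/3*(-8) = 8/3 ≈ 2.6667)
Y(P, y) = P + 8*y/3 (Y(P, y) = 8*y/3 + P = P + 8*y/3)
-3577/Y(w, 20) = -3577/(11 + (8/3)*20) = -3577/(11 + 160/3) = -3577/193/3 = -3577*3/193 = -10731/193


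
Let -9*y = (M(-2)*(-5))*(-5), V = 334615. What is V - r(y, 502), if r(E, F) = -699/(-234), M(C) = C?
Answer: 26099737/78 ≈ 3.3461e+5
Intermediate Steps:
y = 50/9 (y = -(-2*(-5))*(-5)/9 = -10*(-5)/9 = -1/9*(-50) = 50/9 ≈ 5.5556)
r(E, F) = 233/78 (r(E, F) = -699*(-1/234) = 233/78)
V - r(y, 502) = 334615 - 1*233/78 = 334615 - 233/78 = 26099737/78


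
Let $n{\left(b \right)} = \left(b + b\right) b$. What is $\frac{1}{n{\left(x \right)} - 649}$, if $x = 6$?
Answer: $- \frac{1}{577} \approx -0.0017331$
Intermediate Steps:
$n{\left(b \right)} = 2 b^{2}$ ($n{\left(b \right)} = 2 b b = 2 b^{2}$)
$\frac{1}{n{\left(x \right)} - 649} = \frac{1}{2 \cdot 6^{2} - 649} = \frac{1}{2 \cdot 36 - 649} = \frac{1}{72 - 649} = \frac{1}{-577} = - \frac{1}{577}$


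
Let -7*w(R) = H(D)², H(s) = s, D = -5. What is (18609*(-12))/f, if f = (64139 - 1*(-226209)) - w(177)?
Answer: -173684/225829 ≈ -0.76910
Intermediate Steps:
w(R) = -25/7 (w(R) = -⅐*(-5)² = -⅐*25 = -25/7)
f = 2032461/7 (f = (64139 - 1*(-226209)) - 1*(-25/7) = (64139 + 226209) + 25/7 = 290348 + 25/7 = 2032461/7 ≈ 2.9035e+5)
(18609*(-12))/f = (18609*(-12))/(2032461/7) = -223308*7/2032461 = -173684/225829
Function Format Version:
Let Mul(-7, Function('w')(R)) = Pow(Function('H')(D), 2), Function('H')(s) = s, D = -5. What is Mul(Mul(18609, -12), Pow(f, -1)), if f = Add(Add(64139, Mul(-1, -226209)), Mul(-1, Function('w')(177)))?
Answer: Rational(-173684, 225829) ≈ -0.76910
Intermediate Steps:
Function('w')(R) = Rational(-25, 7) (Function('w')(R) = Mul(Rational(-1, 7), Pow(-5, 2)) = Mul(Rational(-1, 7), 25) = Rational(-25, 7))
f = Rational(2032461, 7) (f = Add(Add(64139, Mul(-1, -226209)), Mul(-1, Rational(-25, 7))) = Add(Add(64139, 226209), Rational(25, 7)) = Add(290348, Rational(25, 7)) = Rational(2032461, 7) ≈ 2.9035e+5)
Mul(Mul(18609, -12), Pow(f, -1)) = Mul(Mul(18609, -12), Pow(Rational(2032461, 7), -1)) = Mul(-223308, Rational(7, 2032461)) = Rational(-173684, 225829)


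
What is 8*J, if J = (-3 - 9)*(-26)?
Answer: 2496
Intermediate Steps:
J = 312 (J = -12*(-26) = 312)
8*J = 8*312 = 2496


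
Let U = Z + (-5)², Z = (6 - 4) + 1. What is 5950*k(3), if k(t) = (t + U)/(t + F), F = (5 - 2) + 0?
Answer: 92225/3 ≈ 30742.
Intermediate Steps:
Z = 3 (Z = 2 + 1 = 3)
F = 3 (F = 3 + 0 = 3)
U = 28 (U = 3 + (-5)² = 3 + 25 = 28)
k(t) = (28 + t)/(3 + t) (k(t) = (t + 28)/(t + 3) = (28 + t)/(3 + t))
5950*k(3) = 5950*((28 + 3)/(3 + 3)) = 5950*(31/6) = 92225/3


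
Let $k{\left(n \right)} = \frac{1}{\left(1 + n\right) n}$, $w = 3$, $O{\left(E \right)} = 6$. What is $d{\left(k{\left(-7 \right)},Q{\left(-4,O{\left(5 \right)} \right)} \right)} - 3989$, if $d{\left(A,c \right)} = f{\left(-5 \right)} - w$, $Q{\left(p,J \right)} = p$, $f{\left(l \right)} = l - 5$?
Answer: $-4002$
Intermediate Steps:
$f{\left(l \right)} = -5 + l$
$k{\left(n \right)} = \frac{1}{n \left(1 + n\right)}$
$d{\left(A,c \right)} = -13$ ($d{\left(A,c \right)} = \left(-5 - 5\right) - 3 = -10 - 3 = -13$)
$d{\left(k{\left(-7 \right)},Q{\left(-4,O{\left(5 \right)} \right)} \right)} - 3989 = -13 - 3989 = -4002$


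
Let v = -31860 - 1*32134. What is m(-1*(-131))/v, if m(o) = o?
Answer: -131/63994 ≈ -0.0020471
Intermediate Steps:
v = -63994 (v = -31860 - 32134 = -63994)
m(-1*(-131))/v = -1*(-131)/(-63994) = 131*(-1/63994) = -131/63994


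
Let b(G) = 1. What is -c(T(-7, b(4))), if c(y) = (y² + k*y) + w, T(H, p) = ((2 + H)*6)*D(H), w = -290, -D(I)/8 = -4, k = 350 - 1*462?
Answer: -1028830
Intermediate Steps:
k = -112 (k = 350 - 462 = -112)
D(I) = 32 (D(I) = -8*(-4) = 32)
T(H, p) = 384 + 192*H (T(H, p) = ((2 + H)*6)*32 = (12 + 6*H)*32 = 384 + 192*H)
c(y) = -290 + y² - 112*y (c(y) = (y² - 112*y) - 290 = -290 + y² - 112*y)
-c(T(-7, b(4))) = -(-290 + (384 + 192*(-7))² - 112*(384 + 192*(-7))) = -(-290 + (384 - 1344)² - 112*(384 - 1344)) = -(-290 + (-960)² - 112*(-960)) = -(-290 + 921600 + 107520) = -1*1028830 = -1028830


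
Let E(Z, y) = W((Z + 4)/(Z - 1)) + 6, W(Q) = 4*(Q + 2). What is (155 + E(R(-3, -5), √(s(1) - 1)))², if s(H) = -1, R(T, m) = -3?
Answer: 28224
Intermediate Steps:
W(Q) = 8 + 4*Q (W(Q) = 4*(2 + Q) = 8 + 4*Q)
E(Z, y) = 14 + 4*(4 + Z)/(-1 + Z) (E(Z, y) = (8 + 4*((Z + 4)/(Z - 1))) + 6 = (8 + 4*((4 + Z)/(-1 + Z))) + 6 = (8 + 4*(4 + Z)/(-1 + Z)) + 6 = 14 + 4*(4 + Z)/(-1 + Z))
(155 + E(R(-3, -5), √(s(1) - 1)))² = (155 + 2*(1 + 9*(-3))/(-1 - 3))² = (155 + 2*(1 - 27)/(-4))² = (155 + 2*(-¼)*(-26))² = (155 + 13)² = 168² = 28224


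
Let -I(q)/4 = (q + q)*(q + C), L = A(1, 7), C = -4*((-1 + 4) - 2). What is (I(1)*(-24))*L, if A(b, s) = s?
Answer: -4032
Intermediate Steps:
C = -4 (C = -4*(3 - 2) = -4*1 = -4)
L = 7
I(q) = -8*q*(-4 + q) (I(q) = -4*(q + q)*(q - 4) = -4*2*q*(-4 + q) = -8*q*(-4 + q))
(I(1)*(-24))*L = ((8*1*(4 - 1*1))*(-24))*7 = ((8*1*(4 - 1))*(-24))*7 = ((8*1*3)*(-24))*7 = (24*(-24))*7 = -576*7 = -4032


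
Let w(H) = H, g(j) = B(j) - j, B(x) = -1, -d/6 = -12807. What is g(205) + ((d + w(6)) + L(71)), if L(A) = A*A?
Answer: 81683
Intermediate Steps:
d = 76842 (d = -6*(-12807) = 76842)
g(j) = -1 - j
L(A) = A²
g(205) + ((d + w(6)) + L(71)) = (-1 - 1*205) + ((76842 + 6) + 71²) = (-1 - 205) + (76848 + 5041) = -206 + 81889 = 81683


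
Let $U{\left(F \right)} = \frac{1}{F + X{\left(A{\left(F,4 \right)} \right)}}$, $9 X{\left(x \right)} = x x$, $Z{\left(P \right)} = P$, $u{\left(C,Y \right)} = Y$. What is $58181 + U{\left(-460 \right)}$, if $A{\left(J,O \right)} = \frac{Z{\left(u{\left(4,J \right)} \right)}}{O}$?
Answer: $\frac{528574394}{9085} \approx 58181.0$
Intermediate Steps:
$A{\left(J,O \right)} = \frac{J}{O}$
$X{\left(x \right)} = \frac{x^{2}}{9}$ ($X{\left(x \right)} = \frac{x x}{9} = \frac{x^{2}}{9}$)
$U{\left(F \right)} = \frac{1}{F + \frac{F^{2}}{144}}$ ($U{\left(F \right)} = \frac{1}{F + \frac{\left(\frac{F}{4}\right)^{2}}{9}} = \frac{1}{F + \frac{\frac{1}{16} F^{2}}{9}} = \frac{1}{F + \frac{F^{2}}{144}}$)
$58181 + U{\left(-460 \right)} = 58181 + \frac{144}{\left(-460\right) \left(144 - 460\right)} = 58181 + 144 \left(- \frac{1}{460}\right) \frac{1}{-316} = 58181 + 144 \left(- \frac{1}{460}\right) \left(- \frac{1}{316}\right) = 58181 + \frac{9}{9085} = \frac{528574394}{9085}$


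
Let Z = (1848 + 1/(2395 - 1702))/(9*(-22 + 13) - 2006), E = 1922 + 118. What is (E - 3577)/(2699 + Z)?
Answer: -2222949267/3902258744 ≈ -0.56966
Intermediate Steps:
E = 2040
Z = -1280665/1446291 (Z = (1848 + 1/693)/(9*(-9) - 2006) = (1848 + 1/693)/(-81 - 2006) = (1280665/693)/(-2087) = (1280665/693)*(-1/2087) = -1280665/1446291 ≈ -0.88548)
(E - 3577)/(2699 + Z) = (2040 - 3577)/(2699 - 1280665/1446291) = -1537/3902258744/1446291 = -1537*1446291/3902258744 = -2222949267/3902258744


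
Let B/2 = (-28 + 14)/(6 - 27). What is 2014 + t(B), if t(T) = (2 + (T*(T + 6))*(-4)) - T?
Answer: 17780/9 ≈ 1975.6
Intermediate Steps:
B = 4/3 (B = 2*((-28 + 14)/(6 - 27)) = 2*(-14/(-21)) = 2*(-14*(-1/21)) = 2*(⅔) = 4/3 ≈ 1.3333)
t(T) = 2 - T - 4*T*(6 + T) (t(T) = (2 + (T*(6 + T))*(-4)) - T = (2 - 4*T*(6 + T)) - T = 2 - T - 4*T*(6 + T))
2014 + t(B) = 2014 + (2 - 25*4/3 - 4*(4/3)²) = 2014 + (2 - 100/3 - 4*16/9) = 2014 + (2 - 100/3 - 64/9) = 2014 - 346/9 = 17780/9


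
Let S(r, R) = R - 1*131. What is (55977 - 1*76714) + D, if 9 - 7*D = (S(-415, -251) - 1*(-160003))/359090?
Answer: -52122073121/2513630 ≈ -20736.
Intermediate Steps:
S(r, R) = -131 + R (S(r, R) = R - 131 = -131 + R)
D = 3072189/2513630 (D = 9/7 - ((-131 - 251) - 1*(-160003))/(7*359090) = 9/7 - (-382 + 160003)/(7*359090) = 9/7 - 22803/359090 = 3072189/2513630 ≈ 1.2222)
(55977 - 1*76714) + D = (55977 - 1*76714) + 3072189/2513630 = (55977 - 76714) + 3072189/2513630 = -20737 + 3072189/2513630 = -52122073121/2513630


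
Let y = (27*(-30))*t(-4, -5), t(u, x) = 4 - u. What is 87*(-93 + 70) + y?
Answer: -8481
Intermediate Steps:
y = -6480 (y = (27*(-30))*(4 - 1*(-4)) = -810*(4 + 4) = -810*8 = -6480)
87*(-93 + 70) + y = 87*(-93 + 70) - 6480 = 87*(-23) - 6480 = -2001 - 6480 = -8481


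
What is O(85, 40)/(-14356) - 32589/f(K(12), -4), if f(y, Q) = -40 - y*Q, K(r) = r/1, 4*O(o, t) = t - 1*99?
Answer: -233923783/57424 ≈ -4073.6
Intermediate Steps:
O(o, t) = -99/4 + t/4 (O(o, t) = (t - 1*99)/4 = (t - 99)/4 = (-99 + t)/4 = -99/4 + t/4)
K(r) = r (K(r) = r*1 = r)
f(y, Q) = -40 - Q*y
O(85, 40)/(-14356) - 32589/f(K(12), -4) = (-99/4 + (1/4)*40)/(-14356) - 32589/(-40 - 1*(-4)*12) = (-99/4 + 10)*(-1/14356) - 32589/(-40 + 48) = -59/4*(-1/14356) - 32589/8 = 59/57424 - 32589*1/8 = 59/57424 - 32589/8 = -233923783/57424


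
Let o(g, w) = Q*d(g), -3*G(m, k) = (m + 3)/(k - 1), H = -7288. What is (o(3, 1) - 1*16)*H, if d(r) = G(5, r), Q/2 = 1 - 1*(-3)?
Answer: 583040/3 ≈ 1.9435e+5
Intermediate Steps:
Q = 8 (Q = 2*(1 - 1*(-3)) = 2*(1 + 3) = 2*4 = 8)
G(m, k) = -(3 + m)/(3*(-1 + k)) (G(m, k) = -(m + 3)/(3*(k - 1)) = -(3 + m)/(3*(-1 + k)))
d(r) = -8/(3*(-1 + r)) (d(r) = (-3 - 1*5)/(3*(-1 + r)) = (-3 - 5)/(3*(-1 + r)) = (1/3)*(-8)/(-1 + r) = -8/(3*(-1 + r)))
o(g, w) = -64/(-3 + 3*g) (o(g, w) = 8*(-8/(-3 + 3*g)) = -64/(-3 + 3*g))
(o(3, 1) - 1*16)*H = (-64/(-3 + 3*3) - 1*16)*(-7288) = (-64/(-3 + 9) - 16)*(-7288) = (-64/6 - 16)*(-7288) = (-64*1/6 - 16)*(-7288) = (-32/3 - 16)*(-7288) = -80/3*(-7288) = 583040/3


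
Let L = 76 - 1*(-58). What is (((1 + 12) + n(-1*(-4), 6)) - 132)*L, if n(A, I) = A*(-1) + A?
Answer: -15946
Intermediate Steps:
n(A, I) = 0 (n(A, I) = -A + A = 0)
L = 134 (L = 76 + 58 = 134)
(((1 + 12) + n(-1*(-4), 6)) - 132)*L = (((1 + 12) + 0) - 132)*134 = ((13 + 0) - 132)*134 = (13 - 132)*134 = -119*134 = -15946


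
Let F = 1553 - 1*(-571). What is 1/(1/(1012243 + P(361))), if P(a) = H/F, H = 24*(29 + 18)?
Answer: 179167105/177 ≈ 1.0122e+6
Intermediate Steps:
H = 1128 (H = 24*47 = 1128)
F = 2124 (F = 1553 + 571 = 2124)
P(a) = 94/177 (P(a) = 1128/2124 = 1128*(1/2124) = 94/177)
1/(1/(1012243 + P(361))) = 1/(1/(1012243 + 94/177)) = 1/(1/(179167105/177)) = 1/(177/179167105) = 179167105/177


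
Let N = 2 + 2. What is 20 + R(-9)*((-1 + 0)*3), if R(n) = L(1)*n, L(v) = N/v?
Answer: 128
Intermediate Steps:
N = 4
L(v) = 4/v
R(n) = 4*n (R(n) = (4/1)*n = (4*1)*n = 4*n)
20 + R(-9)*((-1 + 0)*3) = 20 + (4*(-9))*((-1 + 0)*3) = 20 - (-36)*3 = 20 - 36*(-3) = 20 + 108 = 128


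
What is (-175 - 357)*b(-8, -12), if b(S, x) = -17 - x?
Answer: 2660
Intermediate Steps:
(-175 - 357)*b(-8, -12) = (-175 - 357)*(-17 - 1*(-12)) = -532*(-17 + 12) = -532*(-5) = 2660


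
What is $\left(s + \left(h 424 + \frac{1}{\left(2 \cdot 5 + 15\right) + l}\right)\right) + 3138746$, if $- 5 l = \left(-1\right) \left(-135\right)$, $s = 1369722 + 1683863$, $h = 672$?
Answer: $\frac{12954517}{2} \approx 6.4773 \cdot 10^{6}$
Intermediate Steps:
$s = 3053585$
$l = -27$ ($l = - \frac{\left(-1\right) \left(-135\right)}{5} = \left(- \frac{1}{5}\right) 135 = -27$)
$\left(s + \left(h 424 + \frac{1}{\left(2 \cdot 5 + 15\right) + l}\right)\right) + 3138746 = \left(3053585 + \left(672 \cdot 424 + \frac{1}{\left(2 \cdot 5 + 15\right) - 27}\right)\right) + 3138746 = \left(3053585 + \left(284928 + \frac{1}{\left(10 + 15\right) - 27}\right)\right) + 3138746 = \left(3053585 + \left(284928 + \frac{1}{25 - 27}\right)\right) + 3138746 = \left(3053585 + \left(284928 + \frac{1}{-2}\right)\right) + 3138746 = \left(3053585 + \left(284928 - \frac{1}{2}\right)\right) + 3138746 = \left(3053585 + \frac{569855}{2}\right) + 3138746 = \frac{6677025}{2} + 3138746 = \frac{12954517}{2}$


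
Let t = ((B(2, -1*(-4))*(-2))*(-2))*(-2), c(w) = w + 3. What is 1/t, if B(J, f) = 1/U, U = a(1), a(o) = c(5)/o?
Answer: -1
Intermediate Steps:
c(w) = 3 + w
a(o) = 8/o (a(o) = (3 + 5)/o = 8/o)
U = 8 (U = 8/1 = 8*1 = 8)
B(J, f) = ⅛ (B(J, f) = 1/8 = ⅛)
t = -1 (t = (((⅛)*(-2))*(-2))*(-2) = -¼*(-2)*(-2) = (½)*(-2) = -1)
1/t = 1/(-1) = -1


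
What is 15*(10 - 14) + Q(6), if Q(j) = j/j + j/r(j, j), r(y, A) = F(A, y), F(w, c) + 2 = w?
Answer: -115/2 ≈ -57.500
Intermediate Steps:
F(w, c) = -2 + w
r(y, A) = -2 + A
Q(j) = 1 + j/(-2 + j) (Q(j) = j/j + j/(-2 + j) = 1 + j/(-2 + j))
15*(10 - 14) + Q(6) = 15*(10 - 14) + 2*(-1 + 6)/(-2 + 6) = 15*(-4) + 2*5/4 = -60 + 2*(¼)*5 = -60 + 5/2 = -115/2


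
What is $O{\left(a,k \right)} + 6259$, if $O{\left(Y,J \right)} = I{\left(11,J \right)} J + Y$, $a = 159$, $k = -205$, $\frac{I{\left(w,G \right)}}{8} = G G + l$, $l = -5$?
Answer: $-68906382$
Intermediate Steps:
$I{\left(w,G \right)} = -40 + 8 G^{2}$ ($I{\left(w,G \right)} = 8 \left(G G - 5\right) = 8 \left(G^{2} - 5\right) = 8 \left(-5 + G^{2}\right) = -40 + 8 G^{2}$)
$O{\left(Y,J \right)} = Y + J \left(-40 + 8 J^{2}\right)$ ($O{\left(Y,J \right)} = \left(-40 + 8 J^{2}\right) J + Y = J \left(-40 + 8 J^{2}\right) + Y = Y + J \left(-40 + 8 J^{2}\right)$)
$O{\left(a,k \right)} + 6259 = \left(159 + 8 \left(-205\right) \left(-5 + \left(-205\right)^{2}\right)\right) + 6259 = \left(159 + 8 \left(-205\right) \left(-5 + 42025\right)\right) + 6259 = \left(159 + 8 \left(-205\right) 42020\right) + 6259 = \left(159 - 68912800\right) + 6259 = -68912641 + 6259 = -68906382$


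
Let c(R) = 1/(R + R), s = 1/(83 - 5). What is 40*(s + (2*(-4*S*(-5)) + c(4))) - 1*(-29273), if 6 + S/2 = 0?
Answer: 393062/39 ≈ 10079.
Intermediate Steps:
S = -12 (S = -12 + 2*0 = -12 + 0 = -12)
s = 1/78 ≈ 0.012821
c(R) = 1/(2*R)
40*(s + (2*(-4*S*(-5)) + c(4))) - 1*(-29273) = 40*(1/78 + (2*(-4*(-12)*(-5)) + (½)/4)) - 1*(-29273) = 40*(1/78 + (2*(48*(-5)) + (½)*(¼))) + 29273 = 40*(1/78 + (2*(-240) + ⅛)) + 29273 = 40*(1/78 + (-480 + ⅛)) + 29273 = 40*(1/78 - 3839/8) + 29273 = 40*(-149717/312) + 29273 = -748585/39 + 29273 = 393062/39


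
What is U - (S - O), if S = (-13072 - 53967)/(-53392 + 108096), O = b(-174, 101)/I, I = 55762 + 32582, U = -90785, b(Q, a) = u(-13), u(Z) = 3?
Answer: -18280713240443/201365424 ≈ -90784.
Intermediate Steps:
b(Q, a) = 3
I = 88344
O = 1/29448 (O = 3/88344 = 3*(1/88344) = 1/29448 ≈ 3.3958e-5)
S = -67039/54704 ≈ -1.2255
U - (S - O) = -90785 - (-67039/54704 - 1*1/29448) = -90785 - (-67039/54704 - 1/29448) = -90785 - 1*(-246777397/201365424) = -90785 + 246777397/201365424 = -18280713240443/201365424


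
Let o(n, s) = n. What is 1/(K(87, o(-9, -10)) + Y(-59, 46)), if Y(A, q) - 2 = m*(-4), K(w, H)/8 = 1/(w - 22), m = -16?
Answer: 65/4298 ≈ 0.015123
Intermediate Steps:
K(w, H) = 8/(-22 + w) (K(w, H) = 8/(w - 22) = 8/(-22 + w))
Y(A, q) = 66 (Y(A, q) = 2 - 16*(-4) = 2 + 64 = 66)
1/(K(87, o(-9, -10)) + Y(-59, 46)) = 1/(8/(-22 + 87) + 66) = 1/(8/65 + 66) = 1/(4298/65) = 65/4298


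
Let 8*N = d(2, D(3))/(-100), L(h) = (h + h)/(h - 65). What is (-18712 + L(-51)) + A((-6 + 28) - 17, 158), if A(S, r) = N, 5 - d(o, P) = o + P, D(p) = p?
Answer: -1085245/58 ≈ -18711.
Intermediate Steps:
L(h) = 2*h/(-65 + h) (L(h) = (2*h)/(-65 + h) = 2*h/(-65 + h))
d(o, P) = 5 - P - o (d(o, P) = 5 - (o + P) = 5 - (P + o) = 5 + (-P - o) = 5 - P - o)
N = 0 (N = ((5 - 1*3 - 1*2)/(-100))/8 = ((5 - 3 - 2)*(-1/100))/8 = (0*(-1/100))/8 = (1/8)*0 = 0)
A(S, r) = 0
(-18712 + L(-51)) + A((-6 + 28) - 17, 158) = (-18712 + 2*(-51)/(-65 - 51)) + 0 = (-18712 + 2*(-51)/(-116)) + 0 = (-18712 + 2*(-51)*(-1/116)) + 0 = (-18712 + 51/58) + 0 = -1085245/58 + 0 = -1085245/58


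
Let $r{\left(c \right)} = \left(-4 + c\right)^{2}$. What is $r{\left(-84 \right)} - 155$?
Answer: $7589$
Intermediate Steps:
$r{\left(-84 \right)} - 155 = \left(-4 - 84\right)^{2} - 155 = \left(-88\right)^{2} - 155 = 7744 - 155 = 7589$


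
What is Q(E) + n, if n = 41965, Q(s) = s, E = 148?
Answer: 42113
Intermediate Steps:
Q(E) + n = 148 + 41965 = 42113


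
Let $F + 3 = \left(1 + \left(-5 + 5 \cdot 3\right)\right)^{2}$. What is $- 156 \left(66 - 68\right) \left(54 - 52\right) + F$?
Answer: $742$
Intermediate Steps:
$F = 118$ ($F = -3 + \left(1 + \left(-5 + 5 \cdot 3\right)\right)^{2} = -3 + \left(1 + \left(-5 + 15\right)\right)^{2} = -3 + \left(1 + 10\right)^{2} = -3 + 11^{2} = -3 + 121 = 118$)
$- 156 \left(66 - 68\right) \left(54 - 52\right) + F = - 156 \left(66 - 68\right) \left(54 - 52\right) + 118 = - 156 \left(\left(-2\right) 2\right) + 118 = \left(-156\right) \left(-4\right) + 118 = 624 + 118 = 742$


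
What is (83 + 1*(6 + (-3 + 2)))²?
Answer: 7744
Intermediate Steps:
(83 + 1*(6 + (-3 + 2)))² = (83 + 1*(6 - 1))² = (83 + 1*5)² = (83 + 5)² = 88² = 7744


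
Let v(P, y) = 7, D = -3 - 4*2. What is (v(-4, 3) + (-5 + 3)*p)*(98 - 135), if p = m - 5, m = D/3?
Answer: -2701/3 ≈ -900.33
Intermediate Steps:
D = -11 (D = -3 - 8 = -11)
m = -11/3 ≈ -3.6667
p = -26/3 (p = -11/3 - 5 = -26/3 ≈ -8.6667)
(v(-4, 3) + (-5 + 3)*p)*(98 - 135) = (7 + (-5 + 3)*(-26/3))*(98 - 135) = (7 - 2*(-26/3))*(-37) = (7 + 52/3)*(-37) = (73/3)*(-37) = -2701/3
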